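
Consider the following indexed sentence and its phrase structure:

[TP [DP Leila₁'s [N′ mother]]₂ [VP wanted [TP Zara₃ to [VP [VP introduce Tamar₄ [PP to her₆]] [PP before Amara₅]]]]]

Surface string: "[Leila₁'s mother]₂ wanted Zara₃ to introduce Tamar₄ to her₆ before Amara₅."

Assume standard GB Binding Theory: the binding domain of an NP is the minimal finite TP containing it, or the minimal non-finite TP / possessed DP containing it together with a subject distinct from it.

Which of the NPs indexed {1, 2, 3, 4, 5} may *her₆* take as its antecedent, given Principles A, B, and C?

*her* is a pronoun, so Principle B applies: it must be free in its binding domain.
Binding domain of *her₆*: the embedded TP, whose subject is Zara₃.
*Leila₁* and the pronoun do not c-command one another → neither Principle B nor Principle C is at stake; coindexation permitted.
*[Leila₁'s mother]₂* c-commands the pronoun but from outside its binding domain, and is not c-commanded by it → coindexation permitted.
*Zara₃* c-commands the pronoun within its binding domain → coindexation would violate Principle B.
*Tamar₄* c-commands the pronoun within its binding domain → coindexation would violate Principle B.
*Amara₅* and the pronoun do not c-command one another → neither Principle B nor Principle C is at stake; coindexation permitted.

{1, 2, 5}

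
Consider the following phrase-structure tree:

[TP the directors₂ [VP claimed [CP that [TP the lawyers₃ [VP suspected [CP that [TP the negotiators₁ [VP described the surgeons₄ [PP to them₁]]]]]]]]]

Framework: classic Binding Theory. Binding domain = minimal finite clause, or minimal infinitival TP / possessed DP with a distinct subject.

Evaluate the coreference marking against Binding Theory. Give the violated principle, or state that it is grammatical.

The two coindexed NPs are *the negotiators₁* and *them₁*.
*them₁* is a pronoun. Its binding domain is the embedded TP, whose subject is the negotiators₁.
*the negotiators₁* c-commands it within that domain and carries the same index.
The pronoun is locally bound → Principle B violation.

Principle B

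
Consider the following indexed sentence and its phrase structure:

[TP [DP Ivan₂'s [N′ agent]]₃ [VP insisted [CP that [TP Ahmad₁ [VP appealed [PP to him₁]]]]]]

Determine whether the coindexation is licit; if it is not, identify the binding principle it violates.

The two coindexed NPs are *Ahmad₁* and *him₁*.
*him₁* is a pronoun. Its binding domain is the embedded TP, whose subject is Ahmad₁.
*Ahmad₁* c-commands it within that domain and carries the same index.
The pronoun is locally bound → Principle B violation.

Principle B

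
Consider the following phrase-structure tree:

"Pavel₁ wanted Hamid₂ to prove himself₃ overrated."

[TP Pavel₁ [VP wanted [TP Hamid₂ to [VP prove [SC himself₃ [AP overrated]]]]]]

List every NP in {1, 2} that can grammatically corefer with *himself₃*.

*himself* is an anaphor, so Principle A applies: it must be bound in its binding domain.
Binding domain of *himself₃*: the embedded TP, whose subject is Hamid₂.
*Pavel₁* c-commands the anaphor but is outside its binding domain → cannot satisfy Principle A.
*Hamid₂* c-commands the anaphor within its binding domain → licit binder.

{2}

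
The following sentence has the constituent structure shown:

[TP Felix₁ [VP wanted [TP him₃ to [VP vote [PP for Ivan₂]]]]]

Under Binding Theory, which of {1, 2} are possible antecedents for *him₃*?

none

*him* is a pronoun, so Principle B applies: it must be free in its binding domain.
Binding domain of *him₃*: the matrix TP, whose subject is Felix₁.
*Felix₁* c-commands the pronoun within its binding domain → coindexation would violate Principle B.
*Ivan₂*: the pronoun c-commands this R-expression → coindexation would violate Principle C on *Ivan₂*.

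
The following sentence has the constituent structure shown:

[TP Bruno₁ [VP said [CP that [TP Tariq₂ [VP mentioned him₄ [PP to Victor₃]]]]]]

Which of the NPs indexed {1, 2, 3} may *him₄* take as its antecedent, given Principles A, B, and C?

{1}

*him* is a pronoun, so Principle B applies: it must be free in its binding domain.
Binding domain of *him₄*: the embedded TP, whose subject is Tariq₂.
*Bruno₁* c-commands the pronoun but from outside its binding domain, and is not c-commanded by it → coindexation permitted.
*Tariq₂* c-commands the pronoun within its binding domain → coindexation would violate Principle B.
*Victor₃*: the pronoun c-commands this R-expression → coindexation would violate Principle C on *Victor₃*.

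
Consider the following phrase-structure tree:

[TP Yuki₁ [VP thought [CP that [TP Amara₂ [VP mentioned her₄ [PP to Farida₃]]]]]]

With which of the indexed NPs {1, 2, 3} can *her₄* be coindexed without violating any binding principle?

{1}

*her* is a pronoun, so Principle B applies: it must be free in its binding domain.
Binding domain of *her₄*: the embedded TP, whose subject is Amara₂.
*Yuki₁* c-commands the pronoun but from outside its binding domain, and is not c-commanded by it → coindexation permitted.
*Amara₂* c-commands the pronoun within its binding domain → coindexation would violate Principle B.
*Farida₃*: the pronoun c-commands this R-expression → coindexation would violate Principle C on *Farida₃*.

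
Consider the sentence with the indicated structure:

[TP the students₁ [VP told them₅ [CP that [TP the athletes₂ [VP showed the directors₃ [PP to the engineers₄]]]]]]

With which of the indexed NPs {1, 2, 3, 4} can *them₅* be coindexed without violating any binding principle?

none

*them* is a pronoun, so Principle B applies: it must be free in its binding domain.
Binding domain of *them₅*: the matrix TP, whose subject is the students₁.
*the students₁* c-commands the pronoun within its binding domain → coindexation would violate Principle B.
*the athletes₂*: the pronoun c-commands this R-expression → coindexation would violate Principle C on *the athletes₂*.
*the directors₃*: the pronoun c-commands this R-expression → coindexation would violate Principle C on *the directors₃*.
*the engineers₄*: the pronoun c-commands this R-expression → coindexation would violate Principle C on *the engineers₄*.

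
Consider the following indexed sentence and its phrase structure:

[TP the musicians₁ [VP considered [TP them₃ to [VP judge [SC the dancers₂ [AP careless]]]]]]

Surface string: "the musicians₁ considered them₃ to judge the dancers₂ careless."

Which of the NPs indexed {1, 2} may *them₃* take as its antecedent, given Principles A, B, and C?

*them* is a pronoun, so Principle B applies: it must be free in its binding domain.
Binding domain of *them₃*: the matrix TP, whose subject is the musicians₁.
*the musicians₁* c-commands the pronoun within its binding domain → coindexation would violate Principle B.
*the dancers₂*: the pronoun c-commands this R-expression → coindexation would violate Principle C on *the dancers₂*.

none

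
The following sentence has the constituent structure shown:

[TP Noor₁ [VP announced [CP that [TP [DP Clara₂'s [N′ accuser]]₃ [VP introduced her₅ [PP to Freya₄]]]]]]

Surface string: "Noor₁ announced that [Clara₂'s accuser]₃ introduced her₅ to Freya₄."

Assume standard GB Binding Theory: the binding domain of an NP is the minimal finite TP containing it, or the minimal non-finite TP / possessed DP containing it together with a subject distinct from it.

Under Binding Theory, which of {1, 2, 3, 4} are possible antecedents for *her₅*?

{1, 2}

*her* is a pronoun, so Principle B applies: it must be free in its binding domain.
Binding domain of *her₅*: the embedded TP, whose subject is [Clara₂'s accuser]₃.
*Noor₁* c-commands the pronoun but from outside its binding domain, and is not c-commanded by it → coindexation permitted.
*Clara₂* and the pronoun do not c-command one another → neither Principle B nor Principle C is at stake; coindexation permitted.
*[Clara₂'s accuser]₃* c-commands the pronoun within its binding domain → coindexation would violate Principle B.
*Freya₄*: the pronoun c-commands this R-expression → coindexation would violate Principle C on *Freya₄*.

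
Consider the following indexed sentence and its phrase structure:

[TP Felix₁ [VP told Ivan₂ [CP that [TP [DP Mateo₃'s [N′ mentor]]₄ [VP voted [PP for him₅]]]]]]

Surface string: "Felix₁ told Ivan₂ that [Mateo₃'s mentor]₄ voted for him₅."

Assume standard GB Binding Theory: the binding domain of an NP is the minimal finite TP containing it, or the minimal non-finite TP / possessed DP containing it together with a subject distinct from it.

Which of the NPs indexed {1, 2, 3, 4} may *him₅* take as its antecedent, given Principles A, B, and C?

*him* is a pronoun, so Principle B applies: it must be free in its binding domain.
Binding domain of *him₅*: the embedded TP, whose subject is [Mateo₃'s mentor]₄.
*Felix₁* c-commands the pronoun but from outside its binding domain, and is not c-commanded by it → coindexation permitted.
*Ivan₂* c-commands the pronoun but from outside its binding domain, and is not c-commanded by it → coindexation permitted.
*Mateo₃* and the pronoun do not c-command one another → neither Principle B nor Principle C is at stake; coindexation permitted.
*[Mateo₃'s mentor]₄* c-commands the pronoun within its binding domain → coindexation would violate Principle B.

{1, 2, 3}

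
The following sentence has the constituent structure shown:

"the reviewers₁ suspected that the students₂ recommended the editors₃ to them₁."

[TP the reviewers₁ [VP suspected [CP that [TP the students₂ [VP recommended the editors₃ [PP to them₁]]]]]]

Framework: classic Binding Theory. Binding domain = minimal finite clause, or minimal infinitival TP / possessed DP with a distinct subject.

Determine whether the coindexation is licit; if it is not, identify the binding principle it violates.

The two coindexed NPs are *the reviewers₁* and *them₁*.
*them₁* is a pronoun; its binding domain is the embedded TP, whose subject is the students₂. Within that domain it is c-commanded only by *the students₂*, *the editors₃*, which carry a different index — the pronoun is free locally, so Principle B holds.
*the reviewers₁* is an R-expression; *them₁* does not c-command it, and no other NP shares its index, so Principle C is satisfied.
All principles are respected.

grammatical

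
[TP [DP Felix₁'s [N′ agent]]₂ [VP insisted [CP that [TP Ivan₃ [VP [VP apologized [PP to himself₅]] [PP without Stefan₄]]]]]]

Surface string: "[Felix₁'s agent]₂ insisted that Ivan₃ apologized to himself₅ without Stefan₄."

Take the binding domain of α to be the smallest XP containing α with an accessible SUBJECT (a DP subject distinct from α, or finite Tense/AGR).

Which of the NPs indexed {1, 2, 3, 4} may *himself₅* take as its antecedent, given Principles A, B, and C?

{3}

*himself* is an anaphor, so Principle A applies: it must be bound in its binding domain.
Binding domain of *himself₅*: the embedded TP, whose subject is Ivan₃.
*Felix₁* does not c-command the anaphor → cannot bind it.
*[Felix₁'s agent]₂* c-commands the anaphor but is outside its binding domain → cannot satisfy Principle A.
*Ivan₃* c-commands the anaphor within its binding domain → licit binder.
*Stefan₄* does not c-command the anaphor → cannot bind it.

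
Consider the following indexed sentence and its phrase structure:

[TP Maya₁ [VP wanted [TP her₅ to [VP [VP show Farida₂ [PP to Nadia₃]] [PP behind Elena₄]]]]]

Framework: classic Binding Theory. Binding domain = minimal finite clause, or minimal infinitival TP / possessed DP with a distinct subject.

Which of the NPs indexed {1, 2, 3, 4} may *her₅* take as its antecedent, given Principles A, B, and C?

*her* is a pronoun, so Principle B applies: it must be free in its binding domain.
Binding domain of *her₅*: the matrix TP, whose subject is Maya₁.
*Maya₁* c-commands the pronoun within its binding domain → coindexation would violate Principle B.
*Farida₂*: the pronoun c-commands this R-expression → coindexation would violate Principle C on *Farida₂*.
*Nadia₃*: the pronoun c-commands this R-expression → coindexation would violate Principle C on *Nadia₃*.
*Elena₄*: the pronoun c-commands this R-expression → coindexation would violate Principle C on *Elena₄*.

none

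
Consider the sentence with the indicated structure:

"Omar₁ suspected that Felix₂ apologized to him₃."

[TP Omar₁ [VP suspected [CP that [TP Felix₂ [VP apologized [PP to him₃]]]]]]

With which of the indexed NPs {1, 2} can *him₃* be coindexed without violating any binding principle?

*him* is a pronoun, so Principle B applies: it must be free in its binding domain.
Binding domain of *him₃*: the embedded TP, whose subject is Felix₂.
*Omar₁* c-commands the pronoun but from outside its binding domain, and is not c-commanded by it → coindexation permitted.
*Felix₂* c-commands the pronoun within its binding domain → coindexation would violate Principle B.

{1}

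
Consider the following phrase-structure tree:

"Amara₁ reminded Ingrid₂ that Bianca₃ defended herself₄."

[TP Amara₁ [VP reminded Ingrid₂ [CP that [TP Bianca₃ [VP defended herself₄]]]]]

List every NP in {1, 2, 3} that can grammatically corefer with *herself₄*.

{3}

*herself* is an anaphor, so Principle A applies: it must be bound in its binding domain.
Binding domain of *herself₄*: the embedded TP, whose subject is Bianca₃.
*Amara₁* c-commands the anaphor but is outside its binding domain → cannot satisfy Principle A.
*Ingrid₂* c-commands the anaphor but is outside its binding domain → cannot satisfy Principle A.
*Bianca₃* c-commands the anaphor within its binding domain → licit binder.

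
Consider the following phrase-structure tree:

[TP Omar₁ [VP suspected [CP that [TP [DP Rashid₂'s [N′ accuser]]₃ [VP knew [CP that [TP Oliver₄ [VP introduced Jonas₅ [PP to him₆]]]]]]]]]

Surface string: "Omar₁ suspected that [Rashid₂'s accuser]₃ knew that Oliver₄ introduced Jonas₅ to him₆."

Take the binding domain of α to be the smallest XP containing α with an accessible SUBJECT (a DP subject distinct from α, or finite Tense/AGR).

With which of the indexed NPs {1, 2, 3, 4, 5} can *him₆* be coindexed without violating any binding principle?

*him* is a pronoun, so Principle B applies: it must be free in its binding domain.
Binding domain of *him₆*: the embedded TP, whose subject is Oliver₄.
*Omar₁* c-commands the pronoun but from outside its binding domain, and is not c-commanded by it → coindexation permitted.
*Rashid₂* and the pronoun do not c-command one another → neither Principle B nor Principle C is at stake; coindexation permitted.
*[Rashid₂'s accuser]₃* c-commands the pronoun but from outside its binding domain, and is not c-commanded by it → coindexation permitted.
*Oliver₄* c-commands the pronoun within its binding domain → coindexation would violate Principle B.
*Jonas₅* c-commands the pronoun within its binding domain → coindexation would violate Principle B.

{1, 2, 3}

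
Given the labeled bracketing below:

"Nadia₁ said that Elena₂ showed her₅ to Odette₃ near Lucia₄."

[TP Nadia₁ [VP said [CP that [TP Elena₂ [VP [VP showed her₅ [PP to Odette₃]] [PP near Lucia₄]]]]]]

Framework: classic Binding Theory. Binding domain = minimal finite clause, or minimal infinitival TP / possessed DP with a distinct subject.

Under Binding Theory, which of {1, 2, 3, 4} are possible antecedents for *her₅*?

{1, 4}

*her* is a pronoun, so Principle B applies: it must be free in its binding domain.
Binding domain of *her₅*: the embedded TP, whose subject is Elena₂.
*Nadia₁* c-commands the pronoun but from outside its binding domain, and is not c-commanded by it → coindexation permitted.
*Elena₂* c-commands the pronoun within its binding domain → coindexation would violate Principle B.
*Odette₃*: the pronoun c-commands this R-expression → coindexation would violate Principle C on *Odette₃*.
*Lucia₄* and the pronoun do not c-command one another → neither Principle B nor Principle C is at stake; coindexation permitted.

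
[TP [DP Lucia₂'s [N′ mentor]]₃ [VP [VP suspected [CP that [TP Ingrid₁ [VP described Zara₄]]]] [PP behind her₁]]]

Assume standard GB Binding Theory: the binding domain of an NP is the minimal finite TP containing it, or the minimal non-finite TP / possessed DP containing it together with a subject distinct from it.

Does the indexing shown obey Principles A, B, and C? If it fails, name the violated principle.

The two coindexed NPs are *Ingrid₁* and *her₁*.
*her₁* is a pronoun; its binding domain is the matrix TP, whose subject is [Lucia₂'s mentor]₃. Within that domain it is c-commanded only by *[Lucia₂'s mentor]₃*, which carries a different index — the pronoun is free locally, so Principle B holds.
*Ingrid₁* is an R-expression; *her₁* does not c-command it, and no other NP shares its index, so Principle C is satisfied.
All principles are respected.

grammatical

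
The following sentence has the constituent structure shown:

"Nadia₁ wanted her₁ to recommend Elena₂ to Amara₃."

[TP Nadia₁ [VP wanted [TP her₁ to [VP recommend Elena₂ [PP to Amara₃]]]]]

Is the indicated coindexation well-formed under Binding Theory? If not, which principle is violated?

Principle B

The two coindexed NPs are *Nadia₁* and *her₁*.
*her₁* is a pronoun. Its binding domain is the matrix TP, whose subject is Nadia₁.
*Nadia₁* c-commands it within that domain and carries the same index.
The pronoun is locally bound → Principle B violation.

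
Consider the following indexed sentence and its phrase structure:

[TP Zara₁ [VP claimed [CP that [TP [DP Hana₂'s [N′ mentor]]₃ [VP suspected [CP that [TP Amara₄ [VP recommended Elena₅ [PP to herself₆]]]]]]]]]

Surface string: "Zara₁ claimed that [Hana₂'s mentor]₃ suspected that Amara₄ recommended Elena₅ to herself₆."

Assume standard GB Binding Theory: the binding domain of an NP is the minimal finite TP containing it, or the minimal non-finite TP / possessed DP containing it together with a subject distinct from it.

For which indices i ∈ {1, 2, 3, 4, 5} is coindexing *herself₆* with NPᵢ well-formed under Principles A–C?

*herself* is an anaphor, so Principle A applies: it must be bound in its binding domain.
Binding domain of *herself₆*: the embedded TP, whose subject is Amara₄.
*Zara₁* c-commands the anaphor but is outside its binding domain → cannot satisfy Principle A.
*Hana₂* does not c-command the anaphor → cannot bind it.
*[Hana₂'s mentor]₃* c-commands the anaphor but is outside its binding domain → cannot satisfy Principle A.
*Amara₄* c-commands the anaphor within its binding domain → licit binder.
*Elena₅* c-commands the anaphor within its binding domain → licit binder.

{4, 5}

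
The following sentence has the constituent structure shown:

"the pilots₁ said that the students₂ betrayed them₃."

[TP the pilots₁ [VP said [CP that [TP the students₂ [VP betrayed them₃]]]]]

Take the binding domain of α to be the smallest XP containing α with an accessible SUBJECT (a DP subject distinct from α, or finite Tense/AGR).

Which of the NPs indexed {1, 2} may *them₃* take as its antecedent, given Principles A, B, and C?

*them* is a pronoun, so Principle B applies: it must be free in its binding domain.
Binding domain of *them₃*: the embedded TP, whose subject is the students₂.
*the pilots₁* c-commands the pronoun but from outside its binding domain, and is not c-commanded by it → coindexation permitted.
*the students₂* c-commands the pronoun within its binding domain → coindexation would violate Principle B.

{1}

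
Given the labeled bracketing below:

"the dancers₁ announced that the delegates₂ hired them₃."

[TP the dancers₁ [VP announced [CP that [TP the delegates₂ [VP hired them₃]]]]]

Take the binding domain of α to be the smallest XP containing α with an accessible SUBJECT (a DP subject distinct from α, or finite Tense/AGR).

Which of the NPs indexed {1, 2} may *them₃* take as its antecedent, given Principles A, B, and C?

*them* is a pronoun, so Principle B applies: it must be free in its binding domain.
Binding domain of *them₃*: the embedded TP, whose subject is the delegates₂.
*the dancers₁* c-commands the pronoun but from outside its binding domain, and is not c-commanded by it → coindexation permitted.
*the delegates₂* c-commands the pronoun within its binding domain → coindexation would violate Principle B.

{1}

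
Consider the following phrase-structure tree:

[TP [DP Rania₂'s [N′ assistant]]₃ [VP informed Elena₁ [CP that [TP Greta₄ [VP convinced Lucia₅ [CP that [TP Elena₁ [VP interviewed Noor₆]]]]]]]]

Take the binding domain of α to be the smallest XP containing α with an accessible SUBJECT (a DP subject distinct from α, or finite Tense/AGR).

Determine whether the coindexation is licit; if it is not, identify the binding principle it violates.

The two coindexed NPs are *Elena₁* (the higher occurrence) and *Elena₁* (the lower occurrence).
*Elena₁* (the lower occurrence) is an R-expression. Principle C requires it to be free everywhere.
*Elena₁* (the higher occurrence) c-commands it and carries the same index.
The R-expression is bound → Principle C violation.

Principle C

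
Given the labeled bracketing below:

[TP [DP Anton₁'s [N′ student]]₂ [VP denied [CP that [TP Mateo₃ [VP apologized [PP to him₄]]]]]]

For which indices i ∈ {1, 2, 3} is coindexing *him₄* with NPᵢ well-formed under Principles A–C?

{1, 2}

*him* is a pronoun, so Principle B applies: it must be free in its binding domain.
Binding domain of *him₄*: the embedded TP, whose subject is Mateo₃.
*Anton₁* and the pronoun do not c-command one another → neither Principle B nor Principle C is at stake; coindexation permitted.
*[Anton₁'s student]₂* c-commands the pronoun but from outside its binding domain, and is not c-commanded by it → coindexation permitted.
*Mateo₃* c-commands the pronoun within its binding domain → coindexation would violate Principle B.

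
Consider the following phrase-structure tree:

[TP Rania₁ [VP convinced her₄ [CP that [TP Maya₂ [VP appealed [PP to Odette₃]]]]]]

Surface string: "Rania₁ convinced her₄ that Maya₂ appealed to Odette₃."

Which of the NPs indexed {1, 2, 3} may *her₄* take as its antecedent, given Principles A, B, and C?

*her* is a pronoun, so Principle B applies: it must be free in its binding domain.
Binding domain of *her₄*: the matrix TP, whose subject is Rania₁.
*Rania₁* c-commands the pronoun within its binding domain → coindexation would violate Principle B.
*Maya₂*: the pronoun c-commands this R-expression → coindexation would violate Principle C on *Maya₂*.
*Odette₃*: the pronoun c-commands this R-expression → coindexation would violate Principle C on *Odette₃*.

none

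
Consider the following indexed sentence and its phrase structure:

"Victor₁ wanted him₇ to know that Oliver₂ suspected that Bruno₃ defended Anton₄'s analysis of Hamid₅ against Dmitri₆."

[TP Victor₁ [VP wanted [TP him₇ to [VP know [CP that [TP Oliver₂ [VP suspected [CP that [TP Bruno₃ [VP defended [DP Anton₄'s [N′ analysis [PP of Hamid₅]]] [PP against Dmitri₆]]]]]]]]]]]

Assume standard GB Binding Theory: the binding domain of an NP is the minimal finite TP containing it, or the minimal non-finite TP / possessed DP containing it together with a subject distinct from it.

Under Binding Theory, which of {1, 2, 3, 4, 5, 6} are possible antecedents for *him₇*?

none

*him* is a pronoun, so Principle B applies: it must be free in its binding domain.
Binding domain of *him₇*: the matrix TP, whose subject is Victor₁.
*Victor₁* c-commands the pronoun within its binding domain → coindexation would violate Principle B.
*Oliver₂*: the pronoun c-commands this R-expression → coindexation would violate Principle C on *Oliver₂*.
*Bruno₃*: the pronoun c-commands this R-expression → coindexation would violate Principle C on *Bruno₃*.
*Anton₄*: the pronoun c-commands this R-expression → coindexation would violate Principle C on *Anton₄*.
*Hamid₅*: the pronoun c-commands this R-expression → coindexation would violate Principle C on *Hamid₅*.
*Dmitri₆*: the pronoun c-commands this R-expression → coindexation would violate Principle C on *Dmitri₆*.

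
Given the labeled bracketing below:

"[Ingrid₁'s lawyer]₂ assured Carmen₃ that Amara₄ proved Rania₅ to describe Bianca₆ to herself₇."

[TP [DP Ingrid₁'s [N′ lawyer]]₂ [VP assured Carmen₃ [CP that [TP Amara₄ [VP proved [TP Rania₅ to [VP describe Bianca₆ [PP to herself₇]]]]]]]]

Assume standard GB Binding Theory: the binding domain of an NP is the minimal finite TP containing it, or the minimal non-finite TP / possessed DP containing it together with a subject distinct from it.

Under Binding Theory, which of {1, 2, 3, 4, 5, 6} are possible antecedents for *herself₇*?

{5, 6}

*herself* is an anaphor, so Principle A applies: it must be bound in its binding domain.
Binding domain of *herself₇*: the embedded TP, whose subject is Rania₅.
*Ingrid₁* does not c-command the anaphor → cannot bind it.
*[Ingrid₁'s lawyer]₂* c-commands the anaphor but is outside its binding domain → cannot satisfy Principle A.
*Carmen₃* c-commands the anaphor but is outside its binding domain → cannot satisfy Principle A.
*Amara₄* c-commands the anaphor but is outside its binding domain → cannot satisfy Principle A.
*Rania₅* c-commands the anaphor within its binding domain → licit binder.
*Bianca₆* c-commands the anaphor within its binding domain → licit binder.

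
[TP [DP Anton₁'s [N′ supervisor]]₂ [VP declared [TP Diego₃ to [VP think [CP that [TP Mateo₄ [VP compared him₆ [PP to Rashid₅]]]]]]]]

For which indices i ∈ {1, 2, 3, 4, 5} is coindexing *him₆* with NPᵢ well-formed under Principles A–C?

*him* is a pronoun, so Principle B applies: it must be free in its binding domain.
Binding domain of *him₆*: the embedded TP, whose subject is Mateo₄.
*Anton₁* and the pronoun do not c-command one another → neither Principle B nor Principle C is at stake; coindexation permitted.
*[Anton₁'s supervisor]₂* c-commands the pronoun but from outside its binding domain, and is not c-commanded by it → coindexation permitted.
*Diego₃* c-commands the pronoun but from outside its binding domain, and is not c-commanded by it → coindexation permitted.
*Mateo₄* c-commands the pronoun within its binding domain → coindexation would violate Principle B.
*Rashid₅*: the pronoun c-commands this R-expression → coindexation would violate Principle C on *Rashid₅*.

{1, 2, 3}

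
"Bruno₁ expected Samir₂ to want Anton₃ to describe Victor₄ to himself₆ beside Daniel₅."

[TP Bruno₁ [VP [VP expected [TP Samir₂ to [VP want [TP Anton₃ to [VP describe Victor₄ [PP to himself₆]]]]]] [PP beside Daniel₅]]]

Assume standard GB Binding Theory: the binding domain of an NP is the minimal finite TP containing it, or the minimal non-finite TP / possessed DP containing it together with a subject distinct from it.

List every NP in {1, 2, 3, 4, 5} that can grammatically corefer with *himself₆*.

{3, 4}

*himself* is an anaphor, so Principle A applies: it must be bound in its binding domain.
Binding domain of *himself₆*: the embedded TP, whose subject is Anton₃.
*Bruno₁* c-commands the anaphor but is outside its binding domain → cannot satisfy Principle A.
*Samir₂* c-commands the anaphor but is outside its binding domain → cannot satisfy Principle A.
*Anton₃* c-commands the anaphor within its binding domain → licit binder.
*Victor₄* c-commands the anaphor within its binding domain → licit binder.
*Daniel₅* does not c-command the anaphor → cannot bind it.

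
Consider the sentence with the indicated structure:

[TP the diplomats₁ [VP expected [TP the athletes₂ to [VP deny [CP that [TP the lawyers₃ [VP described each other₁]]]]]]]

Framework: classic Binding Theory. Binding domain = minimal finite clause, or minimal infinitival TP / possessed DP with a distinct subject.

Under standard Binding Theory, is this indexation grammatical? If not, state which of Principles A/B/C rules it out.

Principle A

The two coindexed NPs are *the diplomats₁* and *each other₁*.
*each other₁* is an anaphor. Principle A requires it to be bound within its binding domain — the embedded TP, whose subject is the lawyers₃.
Within that domain it is c-commanded by *the lawyers₃*, which does not share its index.
*the diplomats₁* does c-command the anaphor, but from outside its binding domain.
The anaphor is unbound in its domain → Principle A violation.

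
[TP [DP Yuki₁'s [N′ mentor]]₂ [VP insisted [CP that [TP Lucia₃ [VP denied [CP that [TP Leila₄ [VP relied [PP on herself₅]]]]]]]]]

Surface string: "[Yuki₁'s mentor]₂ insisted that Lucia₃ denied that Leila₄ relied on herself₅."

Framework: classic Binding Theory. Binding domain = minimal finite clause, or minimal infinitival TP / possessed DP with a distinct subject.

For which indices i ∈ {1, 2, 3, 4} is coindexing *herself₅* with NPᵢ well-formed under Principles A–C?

*herself* is an anaphor, so Principle A applies: it must be bound in its binding domain.
Binding domain of *herself₅*: the embedded TP, whose subject is Leila₄.
*Yuki₁* does not c-command the anaphor → cannot bind it.
*[Yuki₁'s mentor]₂* c-commands the anaphor but is outside its binding domain → cannot satisfy Principle A.
*Lucia₃* c-commands the anaphor but is outside its binding domain → cannot satisfy Principle A.
*Leila₄* c-commands the anaphor within its binding domain → licit binder.

{4}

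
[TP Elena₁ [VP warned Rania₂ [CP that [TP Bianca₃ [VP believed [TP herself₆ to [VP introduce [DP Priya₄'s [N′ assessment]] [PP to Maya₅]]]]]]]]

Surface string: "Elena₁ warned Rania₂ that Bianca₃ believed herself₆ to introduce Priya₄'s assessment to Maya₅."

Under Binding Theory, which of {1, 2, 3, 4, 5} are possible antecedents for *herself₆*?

*herself* is an anaphor, so Principle A applies: it must be bound in its binding domain.
Binding domain of *herself₆*: the embedded TP, whose subject is Bianca₃.
*Elena₁* c-commands the anaphor but is outside its binding domain → cannot satisfy Principle A.
*Rania₂* c-commands the anaphor but is outside its binding domain → cannot satisfy Principle A.
*Bianca₃* c-commands the anaphor within its binding domain → licit binder.
*Priya₄* does not c-command the anaphor → cannot bind it.
*Maya₅* does not c-command the anaphor → cannot bind it.

{3}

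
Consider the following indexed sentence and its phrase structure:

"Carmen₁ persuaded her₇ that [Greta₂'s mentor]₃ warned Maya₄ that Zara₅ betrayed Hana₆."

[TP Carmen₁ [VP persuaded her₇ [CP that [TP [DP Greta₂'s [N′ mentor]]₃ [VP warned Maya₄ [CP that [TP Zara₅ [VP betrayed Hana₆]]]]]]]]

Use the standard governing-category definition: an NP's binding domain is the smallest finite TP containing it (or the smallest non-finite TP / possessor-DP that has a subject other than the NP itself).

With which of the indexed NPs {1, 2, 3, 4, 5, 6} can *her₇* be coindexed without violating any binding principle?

*her* is a pronoun, so Principle B applies: it must be free in its binding domain.
Binding domain of *her₇*: the matrix TP, whose subject is Carmen₁.
*Carmen₁* c-commands the pronoun within its binding domain → coindexation would violate Principle B.
*Greta₂*: the pronoun c-commands this R-expression → coindexation would violate Principle C on *Greta₂*.
*[Greta₂'s mentor]₃*: the pronoun c-commands this R-expression → coindexation would violate Principle C on *[Greta₂'s mentor]₃*.
*Maya₄*: the pronoun c-commands this R-expression → coindexation would violate Principle C on *Maya₄*.
*Zara₅*: the pronoun c-commands this R-expression → coindexation would violate Principle C on *Zara₅*.
*Hana₆*: the pronoun c-commands this R-expression → coindexation would violate Principle C on *Hana₆*.

none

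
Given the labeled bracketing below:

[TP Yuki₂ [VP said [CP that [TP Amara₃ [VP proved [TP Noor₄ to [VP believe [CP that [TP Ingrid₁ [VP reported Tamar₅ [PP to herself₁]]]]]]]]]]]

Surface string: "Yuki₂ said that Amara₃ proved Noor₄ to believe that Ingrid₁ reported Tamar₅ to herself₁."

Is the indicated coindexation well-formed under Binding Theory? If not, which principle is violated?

The two coindexed NPs are *Ingrid₁* and *herself₁*.
*herself₁* is an anaphor; its binding domain is the embedded TP, whose subject is Ingrid₁. *Ingrid₁* c-commands it within that domain and shares its index, so Principle A is satisfied.
*Ingrid₁* is an R-expression; *herself₁* does not c-command it, and no other NP shares its index, so Principle C is satisfied.
All principles are respected.

grammatical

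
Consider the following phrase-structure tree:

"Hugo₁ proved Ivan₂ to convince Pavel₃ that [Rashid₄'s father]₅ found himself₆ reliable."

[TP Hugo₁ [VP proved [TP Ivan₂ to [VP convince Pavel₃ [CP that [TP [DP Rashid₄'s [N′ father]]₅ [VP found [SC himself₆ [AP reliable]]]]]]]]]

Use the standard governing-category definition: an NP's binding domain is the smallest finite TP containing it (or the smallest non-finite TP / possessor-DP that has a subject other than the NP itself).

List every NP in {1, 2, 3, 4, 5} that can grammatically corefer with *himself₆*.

{5}

*himself* is an anaphor, so Principle A applies: it must be bound in its binding domain.
Binding domain of *himself₆*: the embedded TP, whose subject is [Rashid₄'s father]₅.
*Hugo₁* c-commands the anaphor but is outside its binding domain → cannot satisfy Principle A.
*Ivan₂* c-commands the anaphor but is outside its binding domain → cannot satisfy Principle A.
*Pavel₃* c-commands the anaphor but is outside its binding domain → cannot satisfy Principle A.
*Rashid₄* does not c-command the anaphor → cannot bind it.
*[Rashid₄'s father]₅* c-commands the anaphor within its binding domain → licit binder.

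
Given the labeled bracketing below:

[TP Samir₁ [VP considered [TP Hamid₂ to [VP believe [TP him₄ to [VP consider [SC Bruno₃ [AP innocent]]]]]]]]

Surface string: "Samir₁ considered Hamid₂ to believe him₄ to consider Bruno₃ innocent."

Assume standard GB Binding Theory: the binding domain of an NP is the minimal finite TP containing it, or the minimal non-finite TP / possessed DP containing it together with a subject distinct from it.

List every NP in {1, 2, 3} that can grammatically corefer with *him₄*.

{1}

*him* is a pronoun, so Principle B applies: it must be free in its binding domain.
Binding domain of *him₄*: the embedded TP, whose subject is Hamid₂.
*Samir₁* c-commands the pronoun but from outside its binding domain, and is not c-commanded by it → coindexation permitted.
*Hamid₂* c-commands the pronoun within its binding domain → coindexation would violate Principle B.
*Bruno₃*: the pronoun c-commands this R-expression → coindexation would violate Principle C on *Bruno₃*.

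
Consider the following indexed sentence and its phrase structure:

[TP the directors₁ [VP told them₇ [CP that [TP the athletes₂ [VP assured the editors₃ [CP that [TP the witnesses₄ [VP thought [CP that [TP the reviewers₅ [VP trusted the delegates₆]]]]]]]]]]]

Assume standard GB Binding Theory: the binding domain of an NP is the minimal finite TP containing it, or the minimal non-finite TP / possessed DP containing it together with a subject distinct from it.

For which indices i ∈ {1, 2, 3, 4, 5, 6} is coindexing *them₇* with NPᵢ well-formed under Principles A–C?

none

*them* is a pronoun, so Principle B applies: it must be free in its binding domain.
Binding domain of *them₇*: the matrix TP, whose subject is the directors₁.
*the directors₁* c-commands the pronoun within its binding domain → coindexation would violate Principle B.
*the athletes₂*: the pronoun c-commands this R-expression → coindexation would violate Principle C on *the athletes₂*.
*the editors₃*: the pronoun c-commands this R-expression → coindexation would violate Principle C on *the editors₃*.
*the witnesses₄*: the pronoun c-commands this R-expression → coindexation would violate Principle C on *the witnesses₄*.
*the reviewers₅*: the pronoun c-commands this R-expression → coindexation would violate Principle C on *the reviewers₅*.
*the delegates₆*: the pronoun c-commands this R-expression → coindexation would violate Principle C on *the delegates₆*.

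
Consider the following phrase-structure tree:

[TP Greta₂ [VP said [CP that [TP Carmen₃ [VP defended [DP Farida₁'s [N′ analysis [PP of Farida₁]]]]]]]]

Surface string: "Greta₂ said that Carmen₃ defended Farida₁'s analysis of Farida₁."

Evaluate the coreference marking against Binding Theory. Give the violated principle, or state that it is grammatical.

The two coindexed NPs are *Farida₁* (the lower occurrence) and *Farida₁* (the higher occurrence).
*Farida₁* (the lower occurrence) is an R-expression. Principle C requires it to be free everywhere.
*Farida₁* (the higher occurrence) c-commands it and carries the same index.
The R-expression is bound → Principle C violation.

Principle C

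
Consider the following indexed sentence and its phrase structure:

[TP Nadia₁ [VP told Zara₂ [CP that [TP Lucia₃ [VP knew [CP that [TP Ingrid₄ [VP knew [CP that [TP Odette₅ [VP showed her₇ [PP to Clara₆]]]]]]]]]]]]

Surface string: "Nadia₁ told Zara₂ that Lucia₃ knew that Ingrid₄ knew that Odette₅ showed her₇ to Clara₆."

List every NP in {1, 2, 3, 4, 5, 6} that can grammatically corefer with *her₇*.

*her* is a pronoun, so Principle B applies: it must be free in its binding domain.
Binding domain of *her₇*: the embedded TP, whose subject is Odette₅.
*Nadia₁* c-commands the pronoun but from outside its binding domain, and is not c-commanded by it → coindexation permitted.
*Zara₂* c-commands the pronoun but from outside its binding domain, and is not c-commanded by it → coindexation permitted.
*Lucia₃* c-commands the pronoun but from outside its binding domain, and is not c-commanded by it → coindexation permitted.
*Ingrid₄* c-commands the pronoun but from outside its binding domain, and is not c-commanded by it → coindexation permitted.
*Odette₅* c-commands the pronoun within its binding domain → coindexation would violate Principle B.
*Clara₆*: the pronoun c-commands this R-expression → coindexation would violate Principle C on *Clara₆*.

{1, 2, 3, 4}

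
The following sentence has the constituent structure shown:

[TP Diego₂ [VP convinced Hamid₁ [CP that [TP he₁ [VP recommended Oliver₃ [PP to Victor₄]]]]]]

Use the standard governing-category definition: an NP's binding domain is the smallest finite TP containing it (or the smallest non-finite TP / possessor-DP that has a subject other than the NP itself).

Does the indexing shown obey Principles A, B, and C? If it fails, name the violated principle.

grammatical

The two coindexed NPs are *Hamid₁* and *he₁*.
*he₁* is a pronoun; nothing c-commands it within its binding domain (the embedded TP.), so Principle B holds trivially.
*Hamid₁* is an R-expression; *he₁* does not c-command it, and no other NP shares its index, so Principle C is satisfied.
All principles are respected.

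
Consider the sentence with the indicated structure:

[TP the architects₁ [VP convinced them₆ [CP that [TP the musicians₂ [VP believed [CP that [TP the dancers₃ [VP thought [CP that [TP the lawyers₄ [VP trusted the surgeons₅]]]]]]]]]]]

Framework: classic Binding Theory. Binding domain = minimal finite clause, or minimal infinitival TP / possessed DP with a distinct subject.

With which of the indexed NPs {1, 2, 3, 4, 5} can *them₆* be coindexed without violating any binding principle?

none

*them* is a pronoun, so Principle B applies: it must be free in its binding domain.
Binding domain of *them₆*: the matrix TP, whose subject is the architects₁.
*the architects₁* c-commands the pronoun within its binding domain → coindexation would violate Principle B.
*the musicians₂*: the pronoun c-commands this R-expression → coindexation would violate Principle C on *the musicians₂*.
*the dancers₃*: the pronoun c-commands this R-expression → coindexation would violate Principle C on *the dancers₃*.
*the lawyers₄*: the pronoun c-commands this R-expression → coindexation would violate Principle C on *the lawyers₄*.
*the surgeons₅*: the pronoun c-commands this R-expression → coindexation would violate Principle C on *the surgeons₅*.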